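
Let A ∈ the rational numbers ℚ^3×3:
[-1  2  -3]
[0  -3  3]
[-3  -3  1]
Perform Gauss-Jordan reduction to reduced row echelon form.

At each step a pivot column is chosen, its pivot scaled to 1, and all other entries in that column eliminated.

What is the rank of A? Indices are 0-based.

step 1: normalize row 0 (÷-1) = (1, -2, 3)
  row 2: subtract -3×row0 = (0, -9, 10)
step 2: normalize row 1 (÷-3) = (0, 1, -1)
  row 0: subtract -2×row1 = (1, 0, 1)
  row 2: subtract -9×row1 = (0, 0, 1)
step 3: normalize row 2 (÷1) = (0, 0, 1)
  row 0: subtract 1×row2 = (1, 0, 0)
  row 1: subtract -1×row2 = (0, 1, 0)

rank = 3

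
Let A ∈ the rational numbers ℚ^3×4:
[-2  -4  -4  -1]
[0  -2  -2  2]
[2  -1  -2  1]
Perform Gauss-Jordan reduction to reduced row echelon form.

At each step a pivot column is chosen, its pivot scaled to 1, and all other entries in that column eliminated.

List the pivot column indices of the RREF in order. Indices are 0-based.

pivot columns: 0, 1, 2

pivot(0,0)=-2: scale R0 → (1, 2, 2, 1/2)
  clear (2,0): R2 −= (2)R0 → (0, -5, -6, 0)
pivot(1,1)=-2: scale R1 → (0, 1, 1, -1)
  clear (0,1): R0 −= (2)R1 → (1, 0, 0, 5/2)
  clear (2,1): R2 −= (-5)R1 → (0, 0, -1, -5)
pivot(2,2)=-1: scale R2 → (0, 0, 1, 5)
  clear (1,2): R1 −= (1)R2 → (0, 1, 0, -6)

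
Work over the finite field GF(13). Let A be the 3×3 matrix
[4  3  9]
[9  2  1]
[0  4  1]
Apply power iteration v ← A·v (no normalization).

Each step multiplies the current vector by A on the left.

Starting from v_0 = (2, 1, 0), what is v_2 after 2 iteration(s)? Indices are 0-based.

v_0 = (2, 1, 0).
v_1 = A·v_0 = (11, 7, 4).
v_2 = A·v_1 = (10, 0, 6).

v_2 = (10, 0, 6)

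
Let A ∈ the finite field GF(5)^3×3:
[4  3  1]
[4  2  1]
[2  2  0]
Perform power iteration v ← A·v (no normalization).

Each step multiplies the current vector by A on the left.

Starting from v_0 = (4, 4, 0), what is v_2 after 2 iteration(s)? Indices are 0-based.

v_0 = (4, 4, 0).
v_1 = A·v_0 = (3, 4, 1).
v_2 = A·v_1 = (0, 1, 4).

v_2 = (0, 1, 4)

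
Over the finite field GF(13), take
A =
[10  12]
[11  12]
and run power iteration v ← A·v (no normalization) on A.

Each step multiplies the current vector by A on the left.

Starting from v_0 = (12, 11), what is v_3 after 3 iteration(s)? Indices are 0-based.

v_0 = (12, 11).
v_1 = A·v_0 = (5, 4).
v_2 = A·v_1 = (7, 12).
v_3 = A·v_2 = (6, 0).

v_3 = (6, 0)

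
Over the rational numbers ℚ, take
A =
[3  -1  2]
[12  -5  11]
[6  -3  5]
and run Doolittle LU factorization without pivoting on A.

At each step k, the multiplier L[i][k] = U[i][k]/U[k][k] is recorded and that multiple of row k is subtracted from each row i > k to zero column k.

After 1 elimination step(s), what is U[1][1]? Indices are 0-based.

k=0: U[0][0]=3
  eliminate (1,0): mult=4, new row 1: (0, -1, 3); set L[1][0]=4
  eliminate (2,0): mult=2, new row 2: (0, -1, 1); set L[2][0]=2

U[1][1] = -1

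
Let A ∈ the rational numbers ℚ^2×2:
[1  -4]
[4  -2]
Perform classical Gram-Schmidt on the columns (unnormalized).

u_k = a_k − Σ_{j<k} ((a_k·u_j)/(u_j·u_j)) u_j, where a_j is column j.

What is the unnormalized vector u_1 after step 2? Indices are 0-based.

u_1 = (-56/17, 14/17)

Step 1: u_0 = a_0 = (1, 4).
Step 2: u_1 = a_1 − (-12/17)·u_0 = (-56/17, 14/17).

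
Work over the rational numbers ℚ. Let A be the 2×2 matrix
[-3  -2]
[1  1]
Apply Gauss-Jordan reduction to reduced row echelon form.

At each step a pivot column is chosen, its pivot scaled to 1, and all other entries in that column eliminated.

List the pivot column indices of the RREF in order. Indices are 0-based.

pivot columns: 0, 1

[1] R0 /= -3  ⇒  (1, 2/3)
     R1 -= 1·R0  ⇒  (0, 1/3)
[2] R1 /= 1/3  ⇒  (0, 1)
     R0 -= 2/3·R1  ⇒  (1, 0)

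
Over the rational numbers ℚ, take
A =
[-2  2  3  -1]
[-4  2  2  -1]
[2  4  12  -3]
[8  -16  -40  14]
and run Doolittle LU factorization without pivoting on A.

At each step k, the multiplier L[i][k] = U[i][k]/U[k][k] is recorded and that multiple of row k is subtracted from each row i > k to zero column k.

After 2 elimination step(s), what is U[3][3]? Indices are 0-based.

U[3][3] = 6

[col 0] pivot -2
  R1 -= 2*R0 → (0, -2, -4, 1)  (L[1][0] := 2)
  R2 -= -1*R0 → (0, 6, 15, -4)  (L[2][0] := -1)
  R3 -= -4*R0 → (0, -8, -28, 10)  (L[3][0] := -4)
[col 1] pivot -2
  R2 -= -3*R1 → (0, 0, 3, -1)  (L[2][1] := -3)
  R3 -= 4*R1 → (0, 0, -12, 6)  (L[3][1] := 4)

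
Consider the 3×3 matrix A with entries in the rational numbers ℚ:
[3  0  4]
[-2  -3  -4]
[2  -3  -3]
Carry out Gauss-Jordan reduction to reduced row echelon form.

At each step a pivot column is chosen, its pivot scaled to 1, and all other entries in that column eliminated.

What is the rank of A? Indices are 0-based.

step 1: normalize row 0 (÷3) = (1, 0, 4/3)
  row 1: subtract -2×row0 = (0, -3, -4/3)
  row 2: subtract 2×row0 = (0, -3, -17/3)
step 2: normalize row 1 (÷-3) = (0, 1, 4/9)
  row 2: subtract -3×row1 = (0, 0, -13/3)
step 3: normalize row 2 (÷-13/3) = (0, 0, 1)
  row 0: subtract 4/3×row2 = (1, 0, 0)
  row 1: subtract 4/9×row2 = (0, 1, 0)

rank = 3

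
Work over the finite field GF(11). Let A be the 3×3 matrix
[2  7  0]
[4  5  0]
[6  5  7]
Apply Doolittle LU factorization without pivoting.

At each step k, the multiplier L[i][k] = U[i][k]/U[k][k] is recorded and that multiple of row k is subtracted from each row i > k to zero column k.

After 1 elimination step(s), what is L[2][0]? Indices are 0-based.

L[2][0] = 3

[col 0] pivot 2
  R1 -= 2*R0 → (0, 2, 0)  (L[1][0] := 2)
  R2 -= 3*R0 → (0, 6, 7)  (L[2][0] := 3)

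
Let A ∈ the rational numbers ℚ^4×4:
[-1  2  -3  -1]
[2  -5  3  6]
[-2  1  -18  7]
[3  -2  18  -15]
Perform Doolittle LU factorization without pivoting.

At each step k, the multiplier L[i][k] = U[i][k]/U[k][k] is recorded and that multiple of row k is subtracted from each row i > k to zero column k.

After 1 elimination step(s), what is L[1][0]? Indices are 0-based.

L[1][0] = -2

k=0: U[0][0]=-1
  eliminate (1,0): mult=-2, new row 1: (0, -1, -3, 4); set L[1][0]=-2
  eliminate (2,0): mult=2, new row 2: (0, -3, -12, 9); set L[2][0]=2
  eliminate (3,0): mult=-3, new row 3: (0, 4, 9, -18); set L[3][0]=-3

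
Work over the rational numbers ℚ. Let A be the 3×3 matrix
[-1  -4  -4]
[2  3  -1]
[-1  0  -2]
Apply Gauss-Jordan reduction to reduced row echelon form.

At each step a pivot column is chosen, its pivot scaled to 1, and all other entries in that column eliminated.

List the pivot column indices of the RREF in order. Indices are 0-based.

pivot columns: 0, 1, 2

[1] R0 /= -1  ⇒  (1, 4, 4)
     R1 -= 2·R0  ⇒  (0, -5, -9)
     R2 -= -1·R0  ⇒  (0, 4, 2)
[2] R1 /= -5  ⇒  (0, 1, 9/5)
     R0 -= 4·R1  ⇒  (1, 0, -16/5)
     R2 -= 4·R1  ⇒  (0, 0, -26/5)
[3] R2 /= -26/5  ⇒  (0, 0, 1)
     R0 -= -16/5·R2  ⇒  (1, 0, 0)
     R1 -= 9/5·R2  ⇒  (0, 1, 0)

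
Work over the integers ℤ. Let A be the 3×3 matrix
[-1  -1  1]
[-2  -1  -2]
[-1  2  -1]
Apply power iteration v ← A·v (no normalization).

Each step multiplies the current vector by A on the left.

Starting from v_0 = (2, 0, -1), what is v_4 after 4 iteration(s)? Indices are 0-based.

v_0 = (2, 0, -1).
v_1 = A·v_0 = (-3, -2, -1).
v_2 = A·v_1 = (4, 10, 0).
v_3 = A·v_2 = (-14, -18, 16).
v_4 = A·v_3 = (48, 14, -38).

v_4 = (48, 14, -38)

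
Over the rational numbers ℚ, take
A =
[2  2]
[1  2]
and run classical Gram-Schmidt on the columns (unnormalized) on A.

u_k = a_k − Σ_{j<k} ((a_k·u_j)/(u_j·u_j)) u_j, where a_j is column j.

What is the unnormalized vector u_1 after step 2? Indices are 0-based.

u_1 = (-2/5, 4/5)

Step 1: u_0 = a_0 = (2, 1).
Step 2: u_1 = a_1 − (6/5)·u_0 = (-2/5, 4/5).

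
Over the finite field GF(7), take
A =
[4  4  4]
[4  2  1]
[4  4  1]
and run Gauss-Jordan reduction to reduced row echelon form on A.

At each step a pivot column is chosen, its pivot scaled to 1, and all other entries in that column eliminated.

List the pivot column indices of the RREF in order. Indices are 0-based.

step 1: normalize row 0 (÷4) = (1, 1, 1)
  row 1: subtract 4×row0 = (0, 5, 4)
  row 2: subtract 4×row0 = (0, 0, 4)
step 2: normalize row 1 (÷5) = (0, 1, 5)
  row 0: subtract 1×row1 = (1, 0, 3)
step 3: normalize row 2 (÷4) = (0, 0, 1)
  row 0: subtract 3×row2 = (1, 0, 0)
  row 1: subtract 5×row2 = (0, 1, 0)

pivot columns: 0, 1, 2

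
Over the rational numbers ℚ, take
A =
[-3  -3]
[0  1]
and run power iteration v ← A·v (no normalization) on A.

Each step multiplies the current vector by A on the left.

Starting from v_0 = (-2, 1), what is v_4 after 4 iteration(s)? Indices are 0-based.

v_0 = (-2, 1).
v_1 = A·v_0 = (3, 1).
v_2 = A·v_1 = (-12, 1).
v_3 = A·v_2 = (33, 1).
v_4 = A·v_3 = (-102, 1).

v_4 = (-102, 1)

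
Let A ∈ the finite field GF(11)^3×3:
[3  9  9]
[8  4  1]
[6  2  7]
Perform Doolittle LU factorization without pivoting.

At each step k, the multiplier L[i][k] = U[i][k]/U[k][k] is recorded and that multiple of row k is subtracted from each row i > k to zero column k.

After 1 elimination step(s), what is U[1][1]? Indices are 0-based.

U[1][1] = 2

k=0: U[0][0]=3
  eliminate (1,0): mult=10, new row 1: (0, 2, 10); set L[1][0]=10
  eliminate (2,0): mult=2, new row 2: (0, 6, 0); set L[2][0]=2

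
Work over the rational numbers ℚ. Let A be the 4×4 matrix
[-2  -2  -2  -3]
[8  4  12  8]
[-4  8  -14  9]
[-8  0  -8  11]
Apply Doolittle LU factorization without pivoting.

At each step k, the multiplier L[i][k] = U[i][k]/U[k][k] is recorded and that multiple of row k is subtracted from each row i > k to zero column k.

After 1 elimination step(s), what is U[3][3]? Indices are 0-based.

k=0: U[0][0]=-2
  eliminate (1,0): mult=-4, new row 1: (0, -4, 4, -4); set L[1][0]=-4
  eliminate (2,0): mult=2, new row 2: (0, 12, -10, 15); set L[2][0]=2
  eliminate (3,0): mult=4, new row 3: (0, 8, 0, 23); set L[3][0]=4

U[3][3] = 23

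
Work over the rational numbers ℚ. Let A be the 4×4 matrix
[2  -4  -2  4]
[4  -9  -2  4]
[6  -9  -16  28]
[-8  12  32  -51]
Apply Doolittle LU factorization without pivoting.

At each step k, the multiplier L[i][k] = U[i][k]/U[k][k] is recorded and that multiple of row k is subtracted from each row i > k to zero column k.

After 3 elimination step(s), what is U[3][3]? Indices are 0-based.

U[3][3] = -3

Step 1: pivot at (0,0) is 2.
  row1 ← row1 − (2)·row0  ⇒  L[1][0]=2, U row1=(0, -1, 2, -4)
  row2 ← row2 − (3)·row0  ⇒  L[2][0]=3, U row2=(0, 3, -10, 16)
  row3 ← row3 − (-4)·row0  ⇒  L[3][0]=-4, U row3=(0, -4, 24, -35)
Step 2: pivot at (1,1) is -1.
  row2 ← row2 − (-3)·row1  ⇒  L[2][1]=-3, U row2=(0, 0, -4, 4)
  row3 ← row3 − (4)·row1  ⇒  L[3][1]=4, U row3=(0, 0, 16, -19)
Step 3: pivot at (2,2) is -4.
  row3 ← row3 − (-4)·row2  ⇒  L[3][2]=-4, U row3=(0, 0, 0, -3)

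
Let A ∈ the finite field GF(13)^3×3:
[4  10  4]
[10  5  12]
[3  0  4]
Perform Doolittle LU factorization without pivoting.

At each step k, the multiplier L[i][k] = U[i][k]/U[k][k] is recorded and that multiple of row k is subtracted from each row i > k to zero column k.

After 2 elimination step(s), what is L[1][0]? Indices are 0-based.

[col 0] pivot 4
  R1 -= 9*R0 → (0, 6, 2)  (L[1][0] := 9)
  R2 -= 4*R0 → (0, 12, 1)  (L[2][0] := 4)
[col 1] pivot 6
  R2 -= 2*R1 → (0, 0, 10)  (L[2][1] := 2)

L[1][0] = 9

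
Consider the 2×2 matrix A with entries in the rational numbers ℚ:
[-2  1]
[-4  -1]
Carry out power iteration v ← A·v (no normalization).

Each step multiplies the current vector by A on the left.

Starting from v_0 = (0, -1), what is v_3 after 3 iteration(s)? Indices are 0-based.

v_3 = (-3, -15)

v_0 = (0, -1).
v_1 = A·v_0 = (-1, 1).
v_2 = A·v_1 = (3, 3).
v_3 = A·v_2 = (-3, -15).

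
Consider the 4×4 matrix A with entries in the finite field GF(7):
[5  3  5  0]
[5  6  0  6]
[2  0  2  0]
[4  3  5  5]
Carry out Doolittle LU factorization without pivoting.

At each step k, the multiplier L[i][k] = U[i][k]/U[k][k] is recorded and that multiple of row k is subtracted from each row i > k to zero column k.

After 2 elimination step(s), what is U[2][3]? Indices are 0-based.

Step 1: pivot at (0,0) is 5.
  row1 ← row1 − (1)·row0  ⇒  L[1][0]=1, U row1=(0, 3, 2, 6)
  row2 ← row2 − (6)·row0  ⇒  L[2][0]=6, U row2=(0, 3, 0, 0)
  row3 ← row3 − (5)·row0  ⇒  L[3][0]=5, U row3=(0, 2, 1, 5)
Step 2: pivot at (1,1) is 3.
  row2 ← row2 − (1)·row1  ⇒  L[2][1]=1, U row2=(0, 0, 5, 1)
  row3 ← row3 − (3)·row1  ⇒  L[3][1]=3, U row3=(0, 0, 2, 1)

U[2][3] = 1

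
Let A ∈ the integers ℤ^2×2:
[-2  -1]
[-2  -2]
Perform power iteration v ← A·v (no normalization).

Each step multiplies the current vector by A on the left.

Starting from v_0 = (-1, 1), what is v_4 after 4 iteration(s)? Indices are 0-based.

v_4 = (-20, -28)

v_0 = (-1, 1).
v_1 = A·v_0 = (1, 0).
v_2 = A·v_1 = (-2, -2).
v_3 = A·v_2 = (6, 8).
v_4 = A·v_3 = (-20, -28).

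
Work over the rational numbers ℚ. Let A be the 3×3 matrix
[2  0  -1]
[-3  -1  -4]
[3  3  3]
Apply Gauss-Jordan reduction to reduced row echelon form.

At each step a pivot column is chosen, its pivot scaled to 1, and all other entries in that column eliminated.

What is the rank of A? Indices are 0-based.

pivot(0,0)=2: scale R0 → (1, 0, -1/2)
  clear (1,0): R1 −= (-3)R0 → (0, -1, -11/2)
  clear (2,0): R2 −= (3)R0 → (0, 3, 9/2)
pivot(1,1)=-1: scale R1 → (0, 1, 11/2)
  clear (2,1): R2 −= (3)R1 → (0, 0, -12)
pivot(2,2)=-12: scale R2 → (0, 0, 1)
  clear (0,2): R0 −= (-1/2)R2 → (1, 0, 0)
  clear (1,2): R1 −= (11/2)R2 → (0, 1, 0)

rank = 3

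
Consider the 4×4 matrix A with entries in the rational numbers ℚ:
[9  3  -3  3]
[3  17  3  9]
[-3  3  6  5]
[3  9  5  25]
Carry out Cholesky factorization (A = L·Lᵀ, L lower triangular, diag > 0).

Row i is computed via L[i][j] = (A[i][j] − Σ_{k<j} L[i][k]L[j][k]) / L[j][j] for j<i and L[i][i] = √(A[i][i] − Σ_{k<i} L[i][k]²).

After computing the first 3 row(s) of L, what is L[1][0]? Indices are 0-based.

Step 1: L[0][0] = √(9) = 3.
  L[1][0] = (3) / L[0][0] = 1.
Step 2: L[1][1] = √(16) = 4.
  L[2][0] = (-3) / L[0][0] = -1.
  L[2][1] = (4) / L[1][1] = 1.
Step 3: L[2][2] = √(4) = 2.

L[1][0] = 1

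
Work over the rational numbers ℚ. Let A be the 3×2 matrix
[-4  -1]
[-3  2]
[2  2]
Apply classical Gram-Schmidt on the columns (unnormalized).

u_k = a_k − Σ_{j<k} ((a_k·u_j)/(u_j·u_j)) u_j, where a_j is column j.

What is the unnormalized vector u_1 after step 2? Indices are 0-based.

u_1 = (-21/29, 64/29, 54/29)

Step 1: u_0 = a_0 = (-4, -3, 2).
Step 2: u_1 = a_1 − (2/29)·u_0 = (-21/29, 64/29, 54/29).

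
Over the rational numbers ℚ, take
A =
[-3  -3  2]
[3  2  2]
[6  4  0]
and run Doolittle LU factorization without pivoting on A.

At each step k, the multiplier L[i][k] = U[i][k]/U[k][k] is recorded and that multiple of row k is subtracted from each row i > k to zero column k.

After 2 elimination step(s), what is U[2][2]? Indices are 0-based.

U[2][2] = -4

Step 1: pivot at (0,0) is -3.
  row1 ← row1 − (-1)·row0  ⇒  L[1][0]=-1, U row1=(0, -1, 4)
  row2 ← row2 − (-2)·row0  ⇒  L[2][0]=-2, U row2=(0, -2, 4)
Step 2: pivot at (1,1) is -1.
  row2 ← row2 − (2)·row1  ⇒  L[2][1]=2, U row2=(0, 0, -4)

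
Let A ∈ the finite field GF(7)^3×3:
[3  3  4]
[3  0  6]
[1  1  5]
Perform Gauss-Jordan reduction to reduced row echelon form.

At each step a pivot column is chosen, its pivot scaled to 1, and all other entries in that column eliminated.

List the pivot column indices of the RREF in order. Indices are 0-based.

pivot columns: 0, 1, 2

pivot(0,0)=3: scale R0 → (1, 1, 6)
  clear (1,0): R1 −= (3)R0 → (0, 4, 2)
  clear (2,0): R2 −= (1)R0 → (0, 0, 6)
pivot(1,1)=4: scale R1 → (0, 1, 4)
  clear (0,1): R0 −= (1)R1 → (1, 0, 2)
pivot(2,2)=6: scale R2 → (0, 0, 1)
  clear (0,2): R0 −= (2)R2 → (1, 0, 0)
  clear (1,2): R1 −= (4)R2 → (0, 1, 0)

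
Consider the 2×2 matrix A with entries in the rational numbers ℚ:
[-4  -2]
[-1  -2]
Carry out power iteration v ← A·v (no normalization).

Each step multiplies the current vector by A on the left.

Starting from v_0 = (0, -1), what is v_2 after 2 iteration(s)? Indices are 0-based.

v_0 = (0, -1).
v_1 = A·v_0 = (2, 2).
v_2 = A·v_1 = (-12, -6).

v_2 = (-12, -6)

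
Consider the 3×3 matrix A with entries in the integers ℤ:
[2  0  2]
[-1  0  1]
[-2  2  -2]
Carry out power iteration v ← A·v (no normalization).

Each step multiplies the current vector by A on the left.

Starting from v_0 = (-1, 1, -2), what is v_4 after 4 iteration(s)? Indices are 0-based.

v_0 = (-1, 1, -2).
v_1 = A·v_0 = (-6, -1, 8).
v_2 = A·v_1 = (4, 14, -6).
v_3 = A·v_2 = (-4, -10, 32).
v_4 = A·v_3 = (56, 36, -76).

v_4 = (56, 36, -76)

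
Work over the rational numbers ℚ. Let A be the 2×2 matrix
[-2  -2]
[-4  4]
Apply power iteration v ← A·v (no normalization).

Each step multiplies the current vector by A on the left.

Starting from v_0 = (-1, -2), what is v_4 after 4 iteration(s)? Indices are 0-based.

v_0 = (-1, -2).
v_1 = A·v_0 = (6, -4).
v_2 = A·v_1 = (-4, -40).
v_3 = A·v_2 = (88, -144).
v_4 = A·v_3 = (112, -928).

v_4 = (112, -928)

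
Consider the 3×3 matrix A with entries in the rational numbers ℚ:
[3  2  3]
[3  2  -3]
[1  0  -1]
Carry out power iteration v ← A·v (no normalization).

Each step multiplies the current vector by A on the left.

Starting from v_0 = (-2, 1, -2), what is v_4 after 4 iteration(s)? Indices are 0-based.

v_0 = (-2, 1, -2).
v_1 = A·v_0 = (-10, 2, 0).
v_2 = A·v_1 = (-26, -26, -10).
v_3 = A·v_2 = (-160, -100, -16).
v_4 = A·v_3 = (-728, -632, -144).

v_4 = (-728, -632, -144)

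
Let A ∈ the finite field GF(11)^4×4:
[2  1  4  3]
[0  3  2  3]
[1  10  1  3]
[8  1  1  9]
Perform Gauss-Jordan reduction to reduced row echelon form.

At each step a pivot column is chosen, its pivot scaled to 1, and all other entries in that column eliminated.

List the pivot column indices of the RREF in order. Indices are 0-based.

pivot(0,0)=2: scale R0 → (1, 6, 2, 7)
  clear (2,0): R2 −= (1)R0 → (0, 4, 10, 7)
  clear (3,0): R3 −= (8)R0 → (0, 8, 7, 8)
pivot(1,1)=3: scale R1 → (0, 1, 8, 1)
  clear (0,1): R0 −= (6)R1 → (1, 0, 9, 1)
  clear (2,1): R2 −= (4)R1 → (0, 0, 0, 3)
  clear (3,1): R3 −= (8)R1 → (0, 0, 9, 0)
pivot(2,2): swap R2↔R3
pivot(2,2)=9: scale R2 → (0, 0, 1, 0)
  clear (0,2): R0 −= (9)R2 → (1, 0, 0, 1)
  clear (1,2): R1 −= (8)R2 → (0, 1, 0, 1)
pivot(3,3)=3: scale R3 → (0, 0, 0, 1)
  clear (0,3): R0 −= (1)R3 → (1, 0, 0, 0)
  clear (1,3): R1 −= (1)R3 → (0, 1, 0, 0)

pivot columns: 0, 1, 2, 3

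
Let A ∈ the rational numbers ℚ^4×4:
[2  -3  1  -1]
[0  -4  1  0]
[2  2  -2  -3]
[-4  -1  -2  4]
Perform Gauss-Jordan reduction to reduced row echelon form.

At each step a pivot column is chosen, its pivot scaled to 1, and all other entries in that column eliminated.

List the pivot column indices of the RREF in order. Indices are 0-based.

pivot columns: 0, 1, 2, 3

step 1: normalize row 0 (÷2) = (1, -3/2, 1/2, -1/2)
  row 2: subtract 2×row0 = (0, 5, -3, -2)
  row 3: subtract -4×row0 = (0, -7, 0, 2)
step 2: normalize row 1 (÷-4) = (0, 1, -1/4, 0)
  row 0: subtract -3/2×row1 = (1, 0, 1/8, -1/2)
  row 2: subtract 5×row1 = (0, 0, -7/4, -2)
  row 3: subtract -7×row1 = (0, 0, -7/4, 2)
step 3: normalize row 2 (÷-7/4) = (0, 0, 1, 8/7)
  row 0: subtract 1/8×row2 = (1, 0, 0, -9/14)
  row 1: subtract -1/4×row2 = (0, 1, 0, 2/7)
  row 3: subtract -7/4×row2 = (0, 0, 0, 4)
step 4: normalize row 3 (÷4) = (0, 0, 0, 1)
  row 0: subtract -9/14×row3 = (1, 0, 0, 0)
  row 1: subtract 2/7×row3 = (0, 1, 0, 0)
  row 2: subtract 8/7×row3 = (0, 0, 1, 0)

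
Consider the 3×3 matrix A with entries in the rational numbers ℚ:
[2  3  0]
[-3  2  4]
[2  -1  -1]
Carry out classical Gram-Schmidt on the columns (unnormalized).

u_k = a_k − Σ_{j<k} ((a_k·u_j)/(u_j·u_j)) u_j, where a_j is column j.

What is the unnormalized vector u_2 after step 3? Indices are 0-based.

u_2 = (-19/234, 76/117, 19/18)

Step 1: u_0 = a_0 = (2, -3, 2).
Step 2: u_1 = a_1 − (-2/17)·u_0 = (55/17, 28/17, -13/17).
Step 3: u_2 = a_2 − (-14/17)·u_0 − (125/234)·u_1 = (-19/234, 76/117, 19/18).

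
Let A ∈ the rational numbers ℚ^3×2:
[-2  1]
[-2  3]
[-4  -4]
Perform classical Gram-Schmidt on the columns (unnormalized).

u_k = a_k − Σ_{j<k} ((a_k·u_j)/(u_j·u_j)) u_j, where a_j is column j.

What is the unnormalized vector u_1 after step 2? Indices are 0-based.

u_1 = (5/3, 11/3, -8/3)

Step 1: u_0 = a_0 = (-2, -2, -4).
Step 2: u_1 = a_1 − (1/3)·u_0 = (5/3, 11/3, -8/3).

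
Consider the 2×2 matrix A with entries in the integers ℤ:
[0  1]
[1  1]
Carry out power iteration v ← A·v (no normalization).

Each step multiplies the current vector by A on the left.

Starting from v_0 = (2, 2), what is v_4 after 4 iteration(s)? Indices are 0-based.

v_4 = (10, 16)

v_0 = (2, 2).
v_1 = A·v_0 = (2, 4).
v_2 = A·v_1 = (4, 6).
v_3 = A·v_2 = (6, 10).
v_4 = A·v_3 = (10, 16).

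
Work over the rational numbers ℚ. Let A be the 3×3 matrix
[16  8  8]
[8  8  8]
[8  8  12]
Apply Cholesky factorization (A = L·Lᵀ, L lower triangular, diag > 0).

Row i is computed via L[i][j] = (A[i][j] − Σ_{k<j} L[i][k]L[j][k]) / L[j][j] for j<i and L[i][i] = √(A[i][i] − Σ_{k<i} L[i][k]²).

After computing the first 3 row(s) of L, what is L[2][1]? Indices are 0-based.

Step 1: L[0][0] = √(16) = 4.
  L[1][0] = (8) / L[0][0] = 2.
Step 2: L[1][1] = √(4) = 2.
  L[2][0] = (8) / L[0][0] = 2.
  L[2][1] = (4) / L[1][1] = 2.
Step 3: L[2][2] = √(4) = 2.

L[2][1] = 2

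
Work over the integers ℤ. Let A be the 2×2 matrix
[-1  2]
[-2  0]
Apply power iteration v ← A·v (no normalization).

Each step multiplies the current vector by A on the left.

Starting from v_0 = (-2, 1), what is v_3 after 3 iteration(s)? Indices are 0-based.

v_0 = (-2, 1).
v_1 = A·v_0 = (4, 4).
v_2 = A·v_1 = (4, -8).
v_3 = A·v_2 = (-20, -8).

v_3 = (-20, -8)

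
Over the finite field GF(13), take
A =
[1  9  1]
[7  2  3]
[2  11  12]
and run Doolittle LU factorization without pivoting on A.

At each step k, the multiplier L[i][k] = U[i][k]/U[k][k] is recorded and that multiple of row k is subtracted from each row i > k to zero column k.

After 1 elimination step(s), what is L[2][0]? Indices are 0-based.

L[2][0] = 2

Step 1: pivot at (0,0) is 1.
  row1 ← row1 − (7)·row0  ⇒  L[1][0]=7, U row1=(0, 4, 9)
  row2 ← row2 − (2)·row0  ⇒  L[2][0]=2, U row2=(0, 6, 10)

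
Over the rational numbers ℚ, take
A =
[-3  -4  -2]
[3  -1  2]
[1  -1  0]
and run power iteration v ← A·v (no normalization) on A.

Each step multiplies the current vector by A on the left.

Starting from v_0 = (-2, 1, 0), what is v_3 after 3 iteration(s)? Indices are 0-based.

v_3 = (-130, 95, 21)

v_0 = (-2, 1, 0).
v_1 = A·v_0 = (2, -7, -3).
v_2 = A·v_1 = (28, 7, 9).
v_3 = A·v_2 = (-130, 95, 21).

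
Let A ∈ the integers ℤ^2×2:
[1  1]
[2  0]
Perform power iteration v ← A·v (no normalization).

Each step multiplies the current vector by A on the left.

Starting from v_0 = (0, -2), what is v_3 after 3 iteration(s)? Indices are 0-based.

v_3 = (-6, -4)

v_0 = (0, -2).
v_1 = A·v_0 = (-2, 0).
v_2 = A·v_1 = (-2, -4).
v_3 = A·v_2 = (-6, -4).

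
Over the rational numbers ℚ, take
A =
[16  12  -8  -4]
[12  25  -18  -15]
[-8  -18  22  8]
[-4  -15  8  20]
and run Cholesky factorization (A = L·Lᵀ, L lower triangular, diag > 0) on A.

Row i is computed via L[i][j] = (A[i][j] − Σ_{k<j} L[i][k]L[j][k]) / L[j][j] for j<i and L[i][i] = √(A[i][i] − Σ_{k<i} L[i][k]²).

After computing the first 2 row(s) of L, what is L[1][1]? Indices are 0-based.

Step 1: L[0][0] = √(16) = 4.
  L[1][0] = (12) / L[0][0] = 3.
Step 2: L[1][1] = √(16) = 4.

L[1][1] = 4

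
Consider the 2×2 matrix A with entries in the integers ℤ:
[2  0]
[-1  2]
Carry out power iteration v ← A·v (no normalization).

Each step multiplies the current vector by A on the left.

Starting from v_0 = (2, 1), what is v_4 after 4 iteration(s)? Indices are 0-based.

v_0 = (2, 1).
v_1 = A·v_0 = (4, 0).
v_2 = A·v_1 = (8, -4).
v_3 = A·v_2 = (16, -16).
v_4 = A·v_3 = (32, -48).

v_4 = (32, -48)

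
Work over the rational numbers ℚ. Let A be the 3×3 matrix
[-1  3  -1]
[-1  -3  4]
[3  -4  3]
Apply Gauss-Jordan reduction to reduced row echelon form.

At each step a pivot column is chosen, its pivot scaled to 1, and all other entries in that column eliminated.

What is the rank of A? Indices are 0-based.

step 1: normalize row 0 (÷-1) = (1, -3, 1)
  row 1: subtract -1×row0 = (0, -6, 5)
  row 2: subtract 3×row0 = (0, 5, 0)
step 2: normalize row 1 (÷-6) = (0, 1, -5/6)
  row 0: subtract -3×row1 = (1, 0, -3/2)
  row 2: subtract 5×row1 = (0, 0, 25/6)
step 3: normalize row 2 (÷25/6) = (0, 0, 1)
  row 0: subtract -3/2×row2 = (1, 0, 0)
  row 1: subtract -5/6×row2 = (0, 1, 0)

rank = 3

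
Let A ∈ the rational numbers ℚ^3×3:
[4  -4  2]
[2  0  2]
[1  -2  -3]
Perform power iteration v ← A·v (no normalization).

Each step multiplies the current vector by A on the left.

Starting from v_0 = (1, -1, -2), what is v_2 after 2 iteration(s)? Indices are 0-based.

v_0 = (1, -1, -2).
v_1 = A·v_0 = (4, -2, 9).
v_2 = A·v_1 = (42, 26, -19).

v_2 = (42, 26, -19)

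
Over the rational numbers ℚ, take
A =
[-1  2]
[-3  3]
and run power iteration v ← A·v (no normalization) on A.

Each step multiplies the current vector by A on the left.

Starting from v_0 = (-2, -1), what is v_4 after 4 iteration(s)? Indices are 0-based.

v_0 = (-2, -1).
v_1 = A·v_0 = (0, 3).
v_2 = A·v_1 = (6, 9).
v_3 = A·v_2 = (12, 9).
v_4 = A·v_3 = (6, -9).

v_4 = (6, -9)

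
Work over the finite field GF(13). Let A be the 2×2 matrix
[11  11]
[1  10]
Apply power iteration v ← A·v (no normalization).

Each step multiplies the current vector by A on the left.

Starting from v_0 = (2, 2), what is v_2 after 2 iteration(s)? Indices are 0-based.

v_2 = (11, 4)

v_0 = (2, 2).
v_1 = A·v_0 = (5, 9).
v_2 = A·v_1 = (11, 4).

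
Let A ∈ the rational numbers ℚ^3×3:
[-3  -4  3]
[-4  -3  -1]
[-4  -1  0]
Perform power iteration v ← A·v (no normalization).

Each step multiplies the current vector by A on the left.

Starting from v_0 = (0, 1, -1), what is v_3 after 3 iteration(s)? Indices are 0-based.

v_0 = (0, 1, -1).
v_1 = A·v_0 = (-7, -2, -1).
v_2 = A·v_1 = (26, 35, 30).
v_3 = A·v_2 = (-128, -239, -139).

v_3 = (-128, -239, -139)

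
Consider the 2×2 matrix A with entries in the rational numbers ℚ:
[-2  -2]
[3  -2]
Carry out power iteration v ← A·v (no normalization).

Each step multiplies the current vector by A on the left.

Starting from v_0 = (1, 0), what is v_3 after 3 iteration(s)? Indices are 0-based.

v_3 = (28, 18)

v_0 = (1, 0).
v_1 = A·v_0 = (-2, 3).
v_2 = A·v_1 = (-2, -12).
v_3 = A·v_2 = (28, 18).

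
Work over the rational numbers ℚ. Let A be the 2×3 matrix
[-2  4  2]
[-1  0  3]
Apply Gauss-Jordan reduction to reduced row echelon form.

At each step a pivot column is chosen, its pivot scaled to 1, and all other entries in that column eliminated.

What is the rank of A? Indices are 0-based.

rank = 2

pivot(0,0)=-2: scale R0 → (1, -2, -1)
  clear (1,0): R1 −= (-1)R0 → (0, -2, 2)
pivot(1,1)=-2: scale R1 → (0, 1, -1)
  clear (0,1): R0 −= (-2)R1 → (1, 0, -3)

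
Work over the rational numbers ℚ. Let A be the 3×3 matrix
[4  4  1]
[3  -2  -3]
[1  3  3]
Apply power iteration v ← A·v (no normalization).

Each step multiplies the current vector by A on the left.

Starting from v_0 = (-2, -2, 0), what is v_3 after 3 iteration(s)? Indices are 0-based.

v_3 = (-446, -62, -278)

v_0 = (-2, -2, 0).
v_1 = A·v_0 = (-16, -2, -8).
v_2 = A·v_1 = (-80, -20, -46).
v_3 = A·v_2 = (-446, -62, -278).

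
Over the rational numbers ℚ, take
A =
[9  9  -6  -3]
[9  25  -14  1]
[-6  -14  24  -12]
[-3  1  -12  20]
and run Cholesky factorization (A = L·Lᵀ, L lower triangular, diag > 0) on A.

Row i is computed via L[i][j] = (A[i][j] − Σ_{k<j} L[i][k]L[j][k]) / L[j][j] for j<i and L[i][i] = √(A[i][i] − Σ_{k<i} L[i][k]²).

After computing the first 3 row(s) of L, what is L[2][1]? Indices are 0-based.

Step 1: L[0][0] = √(9) = 3.
  L[1][0] = (9) / L[0][0] = 3.
Step 2: L[1][1] = √(16) = 4.
  L[2][0] = (-6) / L[0][0] = -2.
  L[2][1] = (-8) / L[1][1] = -2.
Step 3: L[2][2] = √(16) = 4.

L[2][1] = -2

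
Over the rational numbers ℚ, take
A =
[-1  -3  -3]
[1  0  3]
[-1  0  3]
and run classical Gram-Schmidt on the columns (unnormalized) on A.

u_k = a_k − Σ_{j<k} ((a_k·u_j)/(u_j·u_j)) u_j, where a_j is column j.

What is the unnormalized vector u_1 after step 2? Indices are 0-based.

Step 1: u_0 = a_0 = (-1, 1, -1).
Step 2: u_1 = a_1 − (1)·u_0 = (-2, -1, 1).

u_1 = (-2, -1, 1)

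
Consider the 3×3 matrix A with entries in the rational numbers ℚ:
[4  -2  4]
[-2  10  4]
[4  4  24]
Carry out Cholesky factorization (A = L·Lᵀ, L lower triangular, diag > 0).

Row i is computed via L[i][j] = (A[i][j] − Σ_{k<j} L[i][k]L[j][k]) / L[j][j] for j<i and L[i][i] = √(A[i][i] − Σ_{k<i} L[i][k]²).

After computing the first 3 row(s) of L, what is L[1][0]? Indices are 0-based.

L[1][0] = -1

Step 1: L[0][0] = √(4) = 2.
  L[1][0] = (-2) / L[0][0] = -1.
Step 2: L[1][1] = √(9) = 3.
  L[2][0] = (4) / L[0][0] = 2.
  L[2][1] = (6) / L[1][1] = 2.
Step 3: L[2][2] = √(16) = 4.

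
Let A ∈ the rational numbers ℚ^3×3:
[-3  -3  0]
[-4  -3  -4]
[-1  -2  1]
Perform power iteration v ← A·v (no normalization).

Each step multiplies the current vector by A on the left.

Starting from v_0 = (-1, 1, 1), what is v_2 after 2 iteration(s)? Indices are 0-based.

v_2 = (9, 9, 6)

v_0 = (-1, 1, 1).
v_1 = A·v_0 = (0, -3, 0).
v_2 = A·v_1 = (9, 9, 6).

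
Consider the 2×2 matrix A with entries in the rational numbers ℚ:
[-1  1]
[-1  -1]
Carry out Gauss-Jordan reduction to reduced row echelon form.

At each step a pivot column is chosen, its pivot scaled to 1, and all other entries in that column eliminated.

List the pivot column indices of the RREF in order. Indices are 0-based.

pivot columns: 0, 1

step 1: normalize row 0 (÷-1) = (1, -1)
  row 1: subtract -1×row0 = (0, -2)
step 2: normalize row 1 (÷-2) = (0, 1)
  row 0: subtract -1×row1 = (1, 0)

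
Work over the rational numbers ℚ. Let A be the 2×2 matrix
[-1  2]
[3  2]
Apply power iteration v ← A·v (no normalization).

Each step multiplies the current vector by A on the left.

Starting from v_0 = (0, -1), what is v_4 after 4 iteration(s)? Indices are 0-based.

v_4 = (-34, -106)

v_0 = (0, -1).
v_1 = A·v_0 = (-2, -2).
v_2 = A·v_1 = (-2, -10).
v_3 = A·v_2 = (-18, -26).
v_4 = A·v_3 = (-34, -106).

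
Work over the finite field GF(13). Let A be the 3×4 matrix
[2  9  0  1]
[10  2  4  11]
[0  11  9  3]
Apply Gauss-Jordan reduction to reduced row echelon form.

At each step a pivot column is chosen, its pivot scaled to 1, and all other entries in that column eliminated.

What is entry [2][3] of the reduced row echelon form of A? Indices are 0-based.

step 1: normalize row 0 (÷2) = (1, 11, 0, 7)
  row 1: subtract 10×row0 = (0, 9, 4, 6)
step 2: normalize row 1 (÷9) = (0, 1, 12, 5)
  row 0: subtract 11×row1 = (1, 0, 11, 4)
  row 2: subtract 11×row1 = (0, 0, 7, 0)
step 3: normalize row 2 (÷7) = (0, 0, 1, 0)
  row 0: subtract 11×row2 = (1, 0, 0, 4)
  row 1: subtract 12×row2 = (0, 1, 0, 5)

M[2][3] = 0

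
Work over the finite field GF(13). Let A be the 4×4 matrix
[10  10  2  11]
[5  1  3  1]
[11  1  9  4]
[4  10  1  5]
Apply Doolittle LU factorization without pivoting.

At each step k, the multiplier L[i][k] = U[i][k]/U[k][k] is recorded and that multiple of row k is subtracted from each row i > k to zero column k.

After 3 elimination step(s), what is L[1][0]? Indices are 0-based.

L[1][0] = 7

k=0: U[0][0]=10
  eliminate (1,0): mult=7, new row 1: (0, 9, 2, 2); set L[1][0]=7
  eliminate (2,0): mult=5, new row 2: (0, 3, 12, 1); set L[2][0]=5
  eliminate (3,0): mult=3, new row 3: (0, 6, 8, 11); set L[3][0]=3
k=1: U[1][1]=9
  eliminate (2,1): mult=9, new row 2: (0, 0, 7, 9); set L[2][1]=9
  eliminate (3,1): mult=5, new row 3: (0, 0, 11, 1); set L[3][1]=5
k=2: U[2][2]=7
  eliminate (3,2): mult=9, new row 3: (0, 0, 0, 11); set L[3][2]=9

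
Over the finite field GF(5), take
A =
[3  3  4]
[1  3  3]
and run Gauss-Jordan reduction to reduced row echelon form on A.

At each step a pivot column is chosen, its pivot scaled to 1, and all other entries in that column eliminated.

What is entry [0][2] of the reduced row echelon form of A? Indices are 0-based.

M[0][2] = 3

pivot(0,0)=3: scale R0 → (1, 1, 3)
  clear (1,0): R1 −= (1)R0 → (0, 2, 0)
pivot(1,1)=2: scale R1 → (0, 1, 0)
  clear (0,1): R0 −= (1)R1 → (1, 0, 3)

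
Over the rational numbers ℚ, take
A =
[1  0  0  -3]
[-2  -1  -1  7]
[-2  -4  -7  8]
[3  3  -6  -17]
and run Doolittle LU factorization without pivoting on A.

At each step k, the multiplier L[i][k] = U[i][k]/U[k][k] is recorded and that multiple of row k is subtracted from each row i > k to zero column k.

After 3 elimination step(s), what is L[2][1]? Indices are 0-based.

L[2][1] = 4

Step 1: pivot at (0,0) is 1.
  row1 ← row1 − (-2)·row0  ⇒  L[1][0]=-2, U row1=(0, -1, -1, 1)
  row2 ← row2 − (-2)·row0  ⇒  L[2][0]=-2, U row2=(0, -4, -7, 2)
  row3 ← row3 − (3)·row0  ⇒  L[3][0]=3, U row3=(0, 3, -6, -8)
Step 2: pivot at (1,1) is -1.
  row2 ← row2 − (4)·row1  ⇒  L[2][1]=4, U row2=(0, 0, -3, -2)
  row3 ← row3 − (-3)·row1  ⇒  L[3][1]=-3, U row3=(0, 0, -9, -5)
Step 3: pivot at (2,2) is -3.
  row3 ← row3 − (3)·row2  ⇒  L[3][2]=3, U row3=(0, 0, 0, 1)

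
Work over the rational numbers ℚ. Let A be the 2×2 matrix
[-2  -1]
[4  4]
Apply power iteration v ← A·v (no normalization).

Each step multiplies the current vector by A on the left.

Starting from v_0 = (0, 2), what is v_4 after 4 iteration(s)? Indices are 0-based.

v_0 = (0, 2).
v_1 = A·v_0 = (-2, 8).
v_2 = A·v_1 = (-4, 24).
v_3 = A·v_2 = (-16, 80).
v_4 = A·v_3 = (-48, 256).

v_4 = (-48, 256)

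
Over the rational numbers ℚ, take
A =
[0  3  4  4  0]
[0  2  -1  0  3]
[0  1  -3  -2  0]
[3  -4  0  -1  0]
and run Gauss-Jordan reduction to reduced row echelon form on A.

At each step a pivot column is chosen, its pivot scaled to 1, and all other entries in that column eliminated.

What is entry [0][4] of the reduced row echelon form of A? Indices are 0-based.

[1] R0 <-> R3
[1] R0 /= 3  ⇒  (1, -4/3, 0, -1/3, 0)
[2] R1 /= 2  ⇒  (0, 1, -1/2, 0, 3/2)
     R0 -= -4/3·R1  ⇒  (1, 0, -2/3, -1/3, 2)
     R2 -= 1·R1  ⇒  (0, 0, -5/2, -2, -3/2)
     R3 -= 3·R1  ⇒  (0, 0, 11/2, 4, -9/2)
[3] R2 /= -5/2  ⇒  (0, 0, 1, 4/5, 3/5)
     R0 -= -2/3·R2  ⇒  (1, 0, 0, 1/5, 12/5)
     R1 -= -1/2·R2  ⇒  (0, 1, 0, 2/5, 9/5)
     R3 -= 11/2·R2  ⇒  (0, 0, 0, -2/5, -39/5)
[4] R3 /= -2/5  ⇒  (0, 0, 0, 1, 39/2)
     R0 -= 1/5·R3  ⇒  (1, 0, 0, 0, -3/2)
     R1 -= 2/5·R3  ⇒  (0, 1, 0, 0, -6)
     R2 -= 4/5·R3  ⇒  (0, 0, 1, 0, -15)

M[0][4] = -3/2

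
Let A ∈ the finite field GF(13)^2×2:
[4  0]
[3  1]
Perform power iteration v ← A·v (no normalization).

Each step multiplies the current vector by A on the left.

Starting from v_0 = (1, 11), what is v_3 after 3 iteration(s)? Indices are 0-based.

v_3 = (12, 9)

v_0 = (1, 11).
v_1 = A·v_0 = (4, 1).
v_2 = A·v_1 = (3, 0).
v_3 = A·v_2 = (12, 9).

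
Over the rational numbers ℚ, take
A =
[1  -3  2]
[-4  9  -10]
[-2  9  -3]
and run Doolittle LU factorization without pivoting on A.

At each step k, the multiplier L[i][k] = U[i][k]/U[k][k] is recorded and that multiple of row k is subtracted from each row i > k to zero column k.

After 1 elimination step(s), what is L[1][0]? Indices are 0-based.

L[1][0] = -4

Step 1: pivot at (0,0) is 1.
  row1 ← row1 − (-4)·row0  ⇒  L[1][0]=-4, U row1=(0, -3, -2)
  row2 ← row2 − (-2)·row0  ⇒  L[2][0]=-2, U row2=(0, 3, 1)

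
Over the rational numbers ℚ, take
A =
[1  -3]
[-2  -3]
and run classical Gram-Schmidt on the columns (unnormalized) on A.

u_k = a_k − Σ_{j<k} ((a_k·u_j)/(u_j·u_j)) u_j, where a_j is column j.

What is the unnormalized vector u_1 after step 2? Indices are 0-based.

u_1 = (-18/5, -9/5)

Step 1: u_0 = a_0 = (1, -2).
Step 2: u_1 = a_1 − (3/5)·u_0 = (-18/5, -9/5).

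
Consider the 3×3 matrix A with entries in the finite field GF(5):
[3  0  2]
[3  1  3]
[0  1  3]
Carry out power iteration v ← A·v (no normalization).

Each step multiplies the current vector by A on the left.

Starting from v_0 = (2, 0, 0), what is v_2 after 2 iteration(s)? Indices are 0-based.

v_2 = (3, 4, 1)

v_0 = (2, 0, 0).
v_1 = A·v_0 = (1, 1, 0).
v_2 = A·v_1 = (3, 4, 1).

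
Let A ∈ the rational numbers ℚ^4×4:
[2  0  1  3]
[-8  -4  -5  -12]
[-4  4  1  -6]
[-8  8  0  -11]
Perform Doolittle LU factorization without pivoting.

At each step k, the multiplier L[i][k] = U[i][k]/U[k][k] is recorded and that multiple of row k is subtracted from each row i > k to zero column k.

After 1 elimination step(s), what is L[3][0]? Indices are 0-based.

L[3][0] = -4

k=0: U[0][0]=2
  eliminate (1,0): mult=-4, new row 1: (0, -4, -1, 0); set L[1][0]=-4
  eliminate (2,0): mult=-2, new row 2: (0, 4, 3, 0); set L[2][0]=-2
  eliminate (3,0): mult=-4, new row 3: (0, 8, 4, 1); set L[3][0]=-4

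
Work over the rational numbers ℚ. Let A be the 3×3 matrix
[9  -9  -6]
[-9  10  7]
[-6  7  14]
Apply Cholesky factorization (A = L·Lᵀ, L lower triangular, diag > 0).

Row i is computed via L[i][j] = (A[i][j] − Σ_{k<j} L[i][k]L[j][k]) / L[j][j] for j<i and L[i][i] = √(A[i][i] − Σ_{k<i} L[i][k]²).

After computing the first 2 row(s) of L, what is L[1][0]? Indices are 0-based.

L[1][0] = -3

Step 1: L[0][0] = √(9) = 3.
  L[1][0] = (-9) / L[0][0] = -3.
Step 2: L[1][1] = √(1) = 1.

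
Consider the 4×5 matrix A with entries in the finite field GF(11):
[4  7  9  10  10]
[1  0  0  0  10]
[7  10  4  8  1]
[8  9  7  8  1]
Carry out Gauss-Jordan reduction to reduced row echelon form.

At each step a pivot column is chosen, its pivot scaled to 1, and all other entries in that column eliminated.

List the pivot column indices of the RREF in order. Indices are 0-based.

pivot columns: 0, 1, 2, 3

step 1: normalize row 0 (÷4) = (1, 10, 5, 8, 8)
  row 1: subtract 1×row0 = (0, 1, 6, 3, 2)
  row 2: subtract 7×row0 = (0, 6, 2, 7, 0)
  row 3: subtract 8×row0 = (0, 6, 0, 10, 3)
step 2: normalize row 1 (÷1) = (0, 1, 6, 3, 2)
  row 0: subtract 10×row1 = (1, 0, 0, 0, 10)
  row 2: subtract 6×row1 = (0, 0, 10, 0, 10)
  row 3: subtract 6×row1 = (0, 0, 8, 3, 2)
step 3: normalize row 2 (÷10) = (0, 0, 1, 0, 1)
  row 1: subtract 6×row2 = (0, 1, 0, 3, 7)
  row 3: subtract 8×row2 = (0, 0, 0, 3, 5)
step 4: normalize row 3 (÷3) = (0, 0, 0, 1, 9)
  row 1: subtract 3×row3 = (0, 1, 0, 0, 2)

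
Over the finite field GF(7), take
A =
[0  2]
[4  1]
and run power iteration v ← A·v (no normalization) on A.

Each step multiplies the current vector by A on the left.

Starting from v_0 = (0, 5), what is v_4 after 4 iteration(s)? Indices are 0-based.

v_4 = (2, 4)

v_0 = (0, 5).
v_1 = A·v_0 = (3, 5).
v_2 = A·v_1 = (3, 3).
v_3 = A·v_2 = (6, 1).
v_4 = A·v_3 = (2, 4).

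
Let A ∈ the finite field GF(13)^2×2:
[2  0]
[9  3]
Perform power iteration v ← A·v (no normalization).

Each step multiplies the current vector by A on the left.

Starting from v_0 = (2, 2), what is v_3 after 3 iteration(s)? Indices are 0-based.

v_0 = (2, 2).
v_1 = A·v_0 = (4, 11).
v_2 = A·v_1 = (8, 4).
v_3 = A·v_2 = (3, 6).

v_3 = (3, 6)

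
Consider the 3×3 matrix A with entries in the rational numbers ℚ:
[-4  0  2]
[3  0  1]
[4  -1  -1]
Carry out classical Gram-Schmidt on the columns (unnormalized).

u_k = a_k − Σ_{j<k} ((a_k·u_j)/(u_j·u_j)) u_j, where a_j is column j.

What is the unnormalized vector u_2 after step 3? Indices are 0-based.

Step 1: u_0 = a_0 = (-4, 3, 4).
Step 2: u_1 = a_1 − (-4/41)·u_0 = (-16/41, 12/41, -25/41).
Step 3: u_2 = a_2 − (-9/41)·u_0 − (1/5)·u_1 = (6/5, 8/5, 0).

u_2 = (6/5, 8/5, 0)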